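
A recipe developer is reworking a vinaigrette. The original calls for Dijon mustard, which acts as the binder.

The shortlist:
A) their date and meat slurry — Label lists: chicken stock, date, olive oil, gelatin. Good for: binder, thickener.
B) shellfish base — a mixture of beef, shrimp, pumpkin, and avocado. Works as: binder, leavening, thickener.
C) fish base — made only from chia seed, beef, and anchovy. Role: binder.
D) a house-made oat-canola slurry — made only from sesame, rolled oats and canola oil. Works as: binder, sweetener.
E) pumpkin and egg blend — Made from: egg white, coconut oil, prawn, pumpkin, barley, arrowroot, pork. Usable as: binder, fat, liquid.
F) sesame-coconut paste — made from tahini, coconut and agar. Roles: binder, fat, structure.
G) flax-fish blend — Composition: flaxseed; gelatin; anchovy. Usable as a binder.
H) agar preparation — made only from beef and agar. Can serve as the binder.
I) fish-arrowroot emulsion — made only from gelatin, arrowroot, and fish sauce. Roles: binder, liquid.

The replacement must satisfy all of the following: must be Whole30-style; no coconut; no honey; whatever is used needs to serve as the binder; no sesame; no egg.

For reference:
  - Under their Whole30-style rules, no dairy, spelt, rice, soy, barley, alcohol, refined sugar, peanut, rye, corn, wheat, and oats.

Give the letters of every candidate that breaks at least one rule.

A: every rule checks out — valid
B: beef and shrimp etc. — none of it excluded — valid
C: all constraints satisfied — valid
D: has rolled oats, so not Whole30-style; has sesame, so not sesame-free — out
E: has barley, so not Whole30-style; has egg white, so not egg-free (and 1 more) — reject
F: has coconut, so not coconut-free; has tahini, so not sesame-free — no
G: only anchovy, gelatin, and flaxseed; none excluded — OK
H: no sesame, no coconut — OK
I: only fish sauce, gelatin, and arrowroot; none excluded — OK

D, E, F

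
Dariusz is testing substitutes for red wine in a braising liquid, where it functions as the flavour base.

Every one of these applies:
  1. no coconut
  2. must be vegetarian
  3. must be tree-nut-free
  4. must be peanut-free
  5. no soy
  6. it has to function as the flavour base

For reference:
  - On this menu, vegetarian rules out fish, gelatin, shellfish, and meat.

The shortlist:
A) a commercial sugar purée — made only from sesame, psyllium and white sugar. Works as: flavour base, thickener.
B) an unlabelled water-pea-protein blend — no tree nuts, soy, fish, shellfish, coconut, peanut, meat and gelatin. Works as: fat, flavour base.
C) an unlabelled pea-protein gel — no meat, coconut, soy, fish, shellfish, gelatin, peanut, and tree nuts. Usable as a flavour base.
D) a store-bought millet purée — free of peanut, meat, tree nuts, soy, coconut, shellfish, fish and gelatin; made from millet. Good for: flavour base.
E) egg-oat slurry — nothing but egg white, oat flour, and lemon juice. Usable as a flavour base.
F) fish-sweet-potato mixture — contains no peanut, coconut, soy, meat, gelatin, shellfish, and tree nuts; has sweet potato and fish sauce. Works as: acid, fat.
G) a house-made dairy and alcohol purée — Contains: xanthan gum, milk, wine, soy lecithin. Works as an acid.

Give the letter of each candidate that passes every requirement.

A: only sesame, white sugar and psyllium; none excluded — valid
B: all constraints satisfied — keep
C: works as a flavour base, no soy, no tree nuts — OK
D: works as a flavour base, vegetarian, no coconut — valid
E: nothing on the exclusion list — valid
F: not usable as a flavour base; has fish sauce, so not vegetarian — no
G: not usable as a flavour base; has soy lecithin, so not soy-free — no

A, B, C, D, E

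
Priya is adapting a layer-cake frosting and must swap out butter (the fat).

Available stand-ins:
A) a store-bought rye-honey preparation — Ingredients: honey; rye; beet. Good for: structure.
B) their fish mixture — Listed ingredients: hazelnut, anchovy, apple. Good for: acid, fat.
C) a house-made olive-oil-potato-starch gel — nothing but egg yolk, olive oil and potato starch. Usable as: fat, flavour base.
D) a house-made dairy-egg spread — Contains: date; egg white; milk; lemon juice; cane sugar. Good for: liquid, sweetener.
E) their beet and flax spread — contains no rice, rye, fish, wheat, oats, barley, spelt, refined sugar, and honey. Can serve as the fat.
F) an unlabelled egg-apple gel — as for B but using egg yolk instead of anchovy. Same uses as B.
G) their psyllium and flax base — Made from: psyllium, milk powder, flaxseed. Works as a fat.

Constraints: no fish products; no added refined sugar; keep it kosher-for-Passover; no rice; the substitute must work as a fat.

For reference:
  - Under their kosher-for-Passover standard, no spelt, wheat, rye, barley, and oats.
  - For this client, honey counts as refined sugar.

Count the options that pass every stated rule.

4

A: not usable as a fat; has rye, so not kosher-for-Passover (and 1 more) — out
B: has anchovy, so not fish-free — out
C: every rule checks out — OK
D: not usable as a fat; has cane sugar, so not no-added-sugar — out
E: works as a fat, kosher-for-Passover, no-added-sugar — OK
F: no fish, no rice — keep
G: only milk powder, flaxseed, and psyllium; none excluded — OK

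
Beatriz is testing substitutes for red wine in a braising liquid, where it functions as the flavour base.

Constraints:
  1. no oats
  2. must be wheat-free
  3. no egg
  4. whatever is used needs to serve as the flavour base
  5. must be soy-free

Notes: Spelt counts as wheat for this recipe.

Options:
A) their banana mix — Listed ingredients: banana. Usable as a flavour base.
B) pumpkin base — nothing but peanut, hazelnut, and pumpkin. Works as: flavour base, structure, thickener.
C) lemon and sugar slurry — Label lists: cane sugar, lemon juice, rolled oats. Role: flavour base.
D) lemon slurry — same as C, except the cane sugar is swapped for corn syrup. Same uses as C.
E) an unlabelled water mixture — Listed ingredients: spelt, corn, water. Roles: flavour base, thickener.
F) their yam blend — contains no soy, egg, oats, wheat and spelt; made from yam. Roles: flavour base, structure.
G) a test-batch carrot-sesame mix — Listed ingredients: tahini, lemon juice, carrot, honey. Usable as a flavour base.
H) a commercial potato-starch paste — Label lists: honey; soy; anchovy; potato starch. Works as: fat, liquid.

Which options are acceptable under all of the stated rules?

A, B, F, G

A: all constraints satisfied — keep
B: works as a flavour base, no egg, no soy — OK
C: has rolled oats, so not oat-free — no
D: has rolled oats, so not oat-free — no
E: has spelt, so not wheat-free — reject
F: no oats, no egg — keep
G: every rule checks out — OK
H: not usable as a flavour base; has soy, so not soy-free — out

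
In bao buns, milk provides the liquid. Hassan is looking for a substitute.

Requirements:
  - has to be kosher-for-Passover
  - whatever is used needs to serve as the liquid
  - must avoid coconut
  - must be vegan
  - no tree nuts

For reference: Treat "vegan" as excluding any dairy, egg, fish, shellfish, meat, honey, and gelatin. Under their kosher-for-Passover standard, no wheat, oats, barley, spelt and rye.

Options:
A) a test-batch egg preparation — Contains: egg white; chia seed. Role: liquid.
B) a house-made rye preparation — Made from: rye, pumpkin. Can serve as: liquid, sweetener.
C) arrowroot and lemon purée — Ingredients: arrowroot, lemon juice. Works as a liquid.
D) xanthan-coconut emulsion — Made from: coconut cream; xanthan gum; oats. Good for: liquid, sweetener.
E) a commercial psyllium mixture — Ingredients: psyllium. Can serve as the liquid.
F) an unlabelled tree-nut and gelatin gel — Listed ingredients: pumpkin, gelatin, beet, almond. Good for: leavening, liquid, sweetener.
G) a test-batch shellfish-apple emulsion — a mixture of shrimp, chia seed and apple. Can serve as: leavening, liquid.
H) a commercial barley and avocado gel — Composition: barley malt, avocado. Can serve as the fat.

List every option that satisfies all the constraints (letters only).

A: has egg white, so not vegan — no
B: has rye, so not kosher-for-Passover — reject
C: only arrowroot and lemon juice; none excluded — valid
D: has oats, so not kosher-for-Passover; has coconut cream, so not coconut-free — out
E: only psyllium; none excluded — keep
F: has gelatin, so not vegan; has almond, so not tree-nut-free — reject
G: has shrimp, so not vegan — reject
H: not usable as a liquid; has barley malt, so not kosher-for-Passover — reject

C, E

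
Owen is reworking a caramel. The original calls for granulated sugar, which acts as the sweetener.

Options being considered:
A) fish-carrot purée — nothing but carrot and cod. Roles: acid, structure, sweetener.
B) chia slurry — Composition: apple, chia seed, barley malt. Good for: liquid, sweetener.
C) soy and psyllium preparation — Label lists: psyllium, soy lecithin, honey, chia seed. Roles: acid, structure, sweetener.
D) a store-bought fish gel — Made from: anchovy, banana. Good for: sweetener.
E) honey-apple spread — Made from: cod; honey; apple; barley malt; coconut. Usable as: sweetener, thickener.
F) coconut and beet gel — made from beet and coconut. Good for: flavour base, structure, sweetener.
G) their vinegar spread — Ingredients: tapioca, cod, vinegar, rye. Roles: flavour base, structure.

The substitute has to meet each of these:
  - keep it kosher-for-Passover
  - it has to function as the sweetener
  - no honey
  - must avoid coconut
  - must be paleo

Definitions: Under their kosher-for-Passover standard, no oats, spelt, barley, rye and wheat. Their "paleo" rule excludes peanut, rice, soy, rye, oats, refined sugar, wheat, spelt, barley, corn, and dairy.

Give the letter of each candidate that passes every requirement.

A, D

A: works as a sweetener, no honey, kosher-for-Passover — valid
B: has barley malt, so not kosher-for-Passover; has barley malt, so not paleo — reject
C: has soy lecithin, so not paleo; has honey, so not honey-free — reject
D: only anchovy and banana; none excluded — keep
E: has barley malt, so not kosher-for-Passover; has barley malt, so not paleo (and 2 more) — reject
F: has coconut, so not coconut-free — no
G: not usable as a sweetener; has rye, so not kosher-for-Passover (and 1 more) — reject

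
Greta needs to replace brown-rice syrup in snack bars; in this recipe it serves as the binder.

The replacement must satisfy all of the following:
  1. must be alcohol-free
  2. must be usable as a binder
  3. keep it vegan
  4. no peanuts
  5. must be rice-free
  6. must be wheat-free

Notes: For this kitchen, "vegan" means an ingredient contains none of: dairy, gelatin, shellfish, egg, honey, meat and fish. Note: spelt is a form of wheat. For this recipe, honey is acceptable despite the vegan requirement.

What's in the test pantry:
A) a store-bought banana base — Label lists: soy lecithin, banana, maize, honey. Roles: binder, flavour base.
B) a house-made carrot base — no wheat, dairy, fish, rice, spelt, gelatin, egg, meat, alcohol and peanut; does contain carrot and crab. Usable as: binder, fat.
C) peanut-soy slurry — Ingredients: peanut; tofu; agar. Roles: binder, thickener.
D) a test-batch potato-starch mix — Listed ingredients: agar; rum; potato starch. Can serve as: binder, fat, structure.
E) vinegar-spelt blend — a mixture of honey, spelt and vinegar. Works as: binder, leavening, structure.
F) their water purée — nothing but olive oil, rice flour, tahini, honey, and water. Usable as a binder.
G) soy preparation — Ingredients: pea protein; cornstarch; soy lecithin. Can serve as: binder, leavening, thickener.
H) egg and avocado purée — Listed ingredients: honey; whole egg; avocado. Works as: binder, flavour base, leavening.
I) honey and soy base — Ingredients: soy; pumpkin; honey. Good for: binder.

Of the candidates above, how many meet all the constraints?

A: honey is permitted under the vegan carve-out; nothing else excluded — OK
B: has crab, so not vegan — no
C: has peanut, so not peanut-free — out
D: has rum, so not alcohol-free — no
E: has spelt, so not wheat-free — out
F: has rice flour, so not rice-free — reject
G: all constraints satisfied — OK
H: has whole egg, so not vegan — out
I: honey is permitted under the vegan carve-out; nothing else excluded — OK

3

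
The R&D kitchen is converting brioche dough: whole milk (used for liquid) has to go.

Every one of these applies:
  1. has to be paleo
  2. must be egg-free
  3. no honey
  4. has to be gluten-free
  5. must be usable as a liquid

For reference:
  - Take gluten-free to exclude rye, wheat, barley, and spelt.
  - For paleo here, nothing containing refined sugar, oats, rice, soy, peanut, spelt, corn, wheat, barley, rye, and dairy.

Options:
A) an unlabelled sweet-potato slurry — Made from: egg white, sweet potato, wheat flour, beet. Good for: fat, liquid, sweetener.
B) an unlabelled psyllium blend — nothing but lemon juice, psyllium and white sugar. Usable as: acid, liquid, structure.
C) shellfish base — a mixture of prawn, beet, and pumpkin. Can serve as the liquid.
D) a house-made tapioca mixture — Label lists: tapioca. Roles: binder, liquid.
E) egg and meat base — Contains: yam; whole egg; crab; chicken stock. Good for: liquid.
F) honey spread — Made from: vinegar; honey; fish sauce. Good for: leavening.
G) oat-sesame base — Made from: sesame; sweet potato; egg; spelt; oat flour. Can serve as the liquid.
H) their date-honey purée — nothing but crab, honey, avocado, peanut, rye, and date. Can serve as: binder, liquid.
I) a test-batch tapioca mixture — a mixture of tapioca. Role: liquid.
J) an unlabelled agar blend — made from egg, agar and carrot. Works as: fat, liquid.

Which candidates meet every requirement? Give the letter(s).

C, D, I

A: has wheat flour, so not gluten-free; has wheat flour, so not paleo (and 1 more) — out
B: has white sugar, so not paleo — out
C: paleo, no egg — keep
D: only tapioca; none excluded — keep
E: has whole egg, so not egg-free — no
F: not usable as a liquid; has honey, so not honey-free — reject
G: has spelt, so not gluten-free; has oat flour, so not paleo (and 1 more) — no
H: has rye, so not gluten-free; has peanut, so not paleo (and 1 more) — reject
I: only tapioca; none excluded — valid
J: has egg, so not egg-free — reject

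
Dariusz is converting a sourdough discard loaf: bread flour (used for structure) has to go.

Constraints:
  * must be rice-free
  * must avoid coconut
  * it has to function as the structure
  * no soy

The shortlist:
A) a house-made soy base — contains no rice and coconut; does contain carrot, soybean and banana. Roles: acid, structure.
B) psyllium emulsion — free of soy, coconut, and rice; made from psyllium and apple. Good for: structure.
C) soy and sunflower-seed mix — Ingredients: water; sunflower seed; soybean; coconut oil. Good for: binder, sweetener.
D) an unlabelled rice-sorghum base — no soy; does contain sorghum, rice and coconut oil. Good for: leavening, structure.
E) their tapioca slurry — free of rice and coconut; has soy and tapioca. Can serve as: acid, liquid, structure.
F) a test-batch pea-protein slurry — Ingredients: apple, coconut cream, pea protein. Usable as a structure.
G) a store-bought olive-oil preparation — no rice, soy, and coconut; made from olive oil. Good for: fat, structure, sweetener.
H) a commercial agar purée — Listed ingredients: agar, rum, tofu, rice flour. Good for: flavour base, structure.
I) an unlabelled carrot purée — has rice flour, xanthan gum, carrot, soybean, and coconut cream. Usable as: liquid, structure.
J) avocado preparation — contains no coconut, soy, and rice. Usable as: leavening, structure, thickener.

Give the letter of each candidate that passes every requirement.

B, G, J

A: has soybean, so not soy-free — no
B: no soy, no coconut — keep
C: not usable as a structure; has soybean, so not soy-free (and 1 more) — out
D: has coconut oil, so not coconut-free; has rice, so not rice-free — reject
E: has soy, so not soy-free — reject
F: has coconut cream, so not coconut-free — reject
G: no coconut, no rice — keep
H: has tofu, so not soy-free; has rice flour, so not rice-free — out
I: has soybean, so not soy-free; has coconut cream, so not coconut-free (and 1 more) — reject
J: works as a structure, no rice, no soy — OK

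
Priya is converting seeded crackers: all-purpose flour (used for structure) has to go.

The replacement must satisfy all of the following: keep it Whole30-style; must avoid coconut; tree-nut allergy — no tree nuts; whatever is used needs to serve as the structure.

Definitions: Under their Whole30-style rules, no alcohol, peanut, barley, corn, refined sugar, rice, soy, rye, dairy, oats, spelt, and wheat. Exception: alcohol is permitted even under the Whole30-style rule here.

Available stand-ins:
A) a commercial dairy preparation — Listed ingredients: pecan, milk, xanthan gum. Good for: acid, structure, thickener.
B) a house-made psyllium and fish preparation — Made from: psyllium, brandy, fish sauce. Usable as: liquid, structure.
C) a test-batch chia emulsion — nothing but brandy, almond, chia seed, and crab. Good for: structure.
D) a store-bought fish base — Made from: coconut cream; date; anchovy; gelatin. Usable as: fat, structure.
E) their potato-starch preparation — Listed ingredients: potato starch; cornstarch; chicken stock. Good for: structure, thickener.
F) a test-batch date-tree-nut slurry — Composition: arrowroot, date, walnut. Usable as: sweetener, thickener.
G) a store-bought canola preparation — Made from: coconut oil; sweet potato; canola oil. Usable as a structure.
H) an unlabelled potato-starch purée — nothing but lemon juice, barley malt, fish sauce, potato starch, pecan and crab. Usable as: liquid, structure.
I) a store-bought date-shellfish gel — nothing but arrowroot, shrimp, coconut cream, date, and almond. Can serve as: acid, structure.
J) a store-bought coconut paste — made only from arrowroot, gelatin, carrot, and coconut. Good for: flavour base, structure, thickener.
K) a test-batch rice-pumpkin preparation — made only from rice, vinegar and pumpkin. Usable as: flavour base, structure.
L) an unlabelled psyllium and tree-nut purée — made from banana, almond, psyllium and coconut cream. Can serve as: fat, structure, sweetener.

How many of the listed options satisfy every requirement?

A: has milk, so not Whole30-style; has pecan, so not tree-nut-free — reject
B: alcohol is permitted under the Whole30-style carve-out; nothing else excluded — valid
C: has almond, so not tree-nut-free — out
D: has coconut cream, so not coconut-free — no
E: has cornstarch, so not Whole30-style — reject
F: not usable as a structure; has walnut, so not tree-nut-free — no
G: has coconut oil, so not coconut-free — out
H: has barley malt, so not Whole30-style; has pecan, so not tree-nut-free — out
I: has almond, so not tree-nut-free; has coconut cream, so not coconut-free — out
J: has coconut, so not coconut-free — no
K: has rice, so not Whole30-style — no
L: has almond, so not tree-nut-free; has coconut cream, so not coconut-free — out

1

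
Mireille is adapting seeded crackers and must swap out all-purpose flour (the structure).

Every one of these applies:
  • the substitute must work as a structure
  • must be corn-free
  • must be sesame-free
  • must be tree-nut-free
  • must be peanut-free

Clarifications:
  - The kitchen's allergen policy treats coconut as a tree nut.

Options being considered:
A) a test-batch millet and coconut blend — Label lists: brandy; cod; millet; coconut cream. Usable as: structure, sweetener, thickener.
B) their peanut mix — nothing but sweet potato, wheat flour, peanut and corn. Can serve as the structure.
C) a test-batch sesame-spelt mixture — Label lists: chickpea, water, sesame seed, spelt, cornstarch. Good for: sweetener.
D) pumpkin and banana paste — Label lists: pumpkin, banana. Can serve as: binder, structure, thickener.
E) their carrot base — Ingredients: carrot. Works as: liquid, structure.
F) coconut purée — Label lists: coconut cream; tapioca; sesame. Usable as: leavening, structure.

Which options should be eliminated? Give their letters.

A: has coconut cream, so not tree-nut-free — no
B: has peanut, so not peanut-free; has corn, so not corn-free — no
C: not usable as a structure; has cornstarch, so not corn-free (and 1 more) — reject
D: only pumpkin and banana; none excluded — OK
E: all constraints satisfied — OK
F: has coconut cream, so not tree-nut-free; has sesame, so not sesame-free — no

A, B, C, F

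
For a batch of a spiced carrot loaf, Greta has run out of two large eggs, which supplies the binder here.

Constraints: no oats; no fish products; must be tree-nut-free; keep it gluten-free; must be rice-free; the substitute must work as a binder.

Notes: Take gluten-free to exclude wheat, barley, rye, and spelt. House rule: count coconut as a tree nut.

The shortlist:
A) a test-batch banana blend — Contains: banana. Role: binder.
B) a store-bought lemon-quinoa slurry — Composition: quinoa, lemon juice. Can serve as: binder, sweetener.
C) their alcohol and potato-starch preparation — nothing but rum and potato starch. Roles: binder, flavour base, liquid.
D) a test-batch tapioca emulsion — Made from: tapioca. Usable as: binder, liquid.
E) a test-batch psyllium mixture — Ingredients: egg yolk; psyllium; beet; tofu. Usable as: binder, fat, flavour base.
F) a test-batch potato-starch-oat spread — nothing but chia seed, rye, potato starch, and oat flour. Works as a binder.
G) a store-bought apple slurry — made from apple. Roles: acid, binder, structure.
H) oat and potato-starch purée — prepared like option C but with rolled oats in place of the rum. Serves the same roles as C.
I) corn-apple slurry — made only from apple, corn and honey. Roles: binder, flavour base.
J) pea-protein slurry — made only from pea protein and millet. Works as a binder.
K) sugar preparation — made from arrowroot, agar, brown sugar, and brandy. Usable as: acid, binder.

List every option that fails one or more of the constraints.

F, H

A: works as a binder, no fish, gluten-free — OK
B: works as a binder, no rice, no fish — keep
C: only rum and potato starch; none excluded — valid
D: only tapioca; none excluded — valid
E: nothing on the exclusion list — valid
F: has rye, so not gluten-free; has oat flour, so not oat-free — out
G: all constraints satisfied — valid
H: has rolled oats, so not oat-free — out
I: only corn, honey, and apple; none excluded — valid
J: no oats, gluten-free — OK
K: works as a binder, no fish, no rice — keep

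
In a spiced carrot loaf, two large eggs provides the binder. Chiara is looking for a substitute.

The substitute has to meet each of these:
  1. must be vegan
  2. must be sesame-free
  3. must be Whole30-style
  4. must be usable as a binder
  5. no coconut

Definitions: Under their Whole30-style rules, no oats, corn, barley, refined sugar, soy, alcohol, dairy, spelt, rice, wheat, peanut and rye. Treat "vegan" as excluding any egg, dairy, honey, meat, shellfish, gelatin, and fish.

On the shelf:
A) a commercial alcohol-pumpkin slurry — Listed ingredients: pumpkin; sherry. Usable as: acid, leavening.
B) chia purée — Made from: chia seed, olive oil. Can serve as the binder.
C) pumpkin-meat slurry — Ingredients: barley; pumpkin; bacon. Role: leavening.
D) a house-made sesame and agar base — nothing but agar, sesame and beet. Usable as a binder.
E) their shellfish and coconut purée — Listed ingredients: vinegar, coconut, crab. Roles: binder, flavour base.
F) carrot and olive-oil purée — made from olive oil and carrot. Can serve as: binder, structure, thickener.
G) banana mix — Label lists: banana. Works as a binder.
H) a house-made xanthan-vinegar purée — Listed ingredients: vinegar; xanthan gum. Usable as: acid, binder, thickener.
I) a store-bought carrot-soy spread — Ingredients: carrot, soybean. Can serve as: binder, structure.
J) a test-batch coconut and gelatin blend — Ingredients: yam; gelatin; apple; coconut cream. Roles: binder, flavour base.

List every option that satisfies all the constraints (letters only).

A: not usable as a binder; has sherry, so not Whole30-style — no
B: only chia seed and olive oil; none excluded — OK
C: not usable as a binder; has barley, so not Whole30-style (and 1 more) — reject
D: has sesame, so not sesame-free — no
E: has crab, so not vegan; has coconut, so not coconut-free — out
F: only olive oil and carrot; none excluded — OK
G: only banana; none excluded — keep
H: only xanthan gum and vinegar; none excluded — valid
I: has soybean, so not Whole30-style — out
J: has gelatin, so not vegan; has coconut cream, so not coconut-free — out

B, F, G, H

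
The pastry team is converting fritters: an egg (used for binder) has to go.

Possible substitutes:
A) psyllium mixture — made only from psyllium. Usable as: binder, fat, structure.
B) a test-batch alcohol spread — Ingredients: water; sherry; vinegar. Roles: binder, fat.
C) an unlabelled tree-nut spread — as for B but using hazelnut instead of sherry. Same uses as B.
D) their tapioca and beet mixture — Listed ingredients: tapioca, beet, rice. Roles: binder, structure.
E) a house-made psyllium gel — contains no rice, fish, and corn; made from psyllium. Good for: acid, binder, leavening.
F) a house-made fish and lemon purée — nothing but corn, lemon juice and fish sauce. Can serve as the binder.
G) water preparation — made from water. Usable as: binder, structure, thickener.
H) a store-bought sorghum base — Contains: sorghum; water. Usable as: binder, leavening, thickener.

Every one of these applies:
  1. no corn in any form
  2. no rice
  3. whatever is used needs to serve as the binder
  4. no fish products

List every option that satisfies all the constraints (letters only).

A: only psyllium; none excluded — OK
B: only sherry, water, and vinegar; none excluded — OK
C: nothing on the exclusion list — keep
D: has rice, so not rice-free — out
E: no corn, no fish — OK
F: has fish sauce, so not fish-free; has corn, so not corn-free — out
G: only water; none excluded — OK
H: works as a binder, no corn, no fish — OK

A, B, C, E, G, H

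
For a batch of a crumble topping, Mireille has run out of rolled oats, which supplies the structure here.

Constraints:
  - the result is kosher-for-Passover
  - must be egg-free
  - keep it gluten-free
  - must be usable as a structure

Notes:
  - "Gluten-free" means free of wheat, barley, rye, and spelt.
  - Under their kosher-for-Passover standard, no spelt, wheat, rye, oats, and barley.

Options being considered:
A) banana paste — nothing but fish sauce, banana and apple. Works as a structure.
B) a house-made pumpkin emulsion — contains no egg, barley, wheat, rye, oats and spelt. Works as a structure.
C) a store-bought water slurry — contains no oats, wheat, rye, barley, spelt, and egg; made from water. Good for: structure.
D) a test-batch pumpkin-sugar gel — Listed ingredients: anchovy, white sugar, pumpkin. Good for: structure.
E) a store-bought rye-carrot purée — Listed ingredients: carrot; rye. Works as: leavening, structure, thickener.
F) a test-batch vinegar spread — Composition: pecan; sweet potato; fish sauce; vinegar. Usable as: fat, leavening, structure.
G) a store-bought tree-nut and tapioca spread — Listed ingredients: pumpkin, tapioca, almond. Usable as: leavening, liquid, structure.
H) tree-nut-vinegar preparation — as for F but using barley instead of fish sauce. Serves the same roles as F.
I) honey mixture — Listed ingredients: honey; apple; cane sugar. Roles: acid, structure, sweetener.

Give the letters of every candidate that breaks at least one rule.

E, H

A: only fish sauce, banana, and apple; none excluded — OK
B: works as a structure, no egg, kosher-for-Passover — keep
C: nothing on the exclusion list — keep
D: only anchovy, white sugar and pumpkin; none excluded — OK
E: has rye, so not gluten-free; has rye, so not kosher-for-Passover — no
F: fish sauce and pecan etc. — none of it excluded — keep
G: only almond, pumpkin and tapioca; none excluded — valid
H: has barley, so not gluten-free; has barley, so not kosher-for-Passover — out
I: works as a structure, gluten-free, kosher-for-Passover — valid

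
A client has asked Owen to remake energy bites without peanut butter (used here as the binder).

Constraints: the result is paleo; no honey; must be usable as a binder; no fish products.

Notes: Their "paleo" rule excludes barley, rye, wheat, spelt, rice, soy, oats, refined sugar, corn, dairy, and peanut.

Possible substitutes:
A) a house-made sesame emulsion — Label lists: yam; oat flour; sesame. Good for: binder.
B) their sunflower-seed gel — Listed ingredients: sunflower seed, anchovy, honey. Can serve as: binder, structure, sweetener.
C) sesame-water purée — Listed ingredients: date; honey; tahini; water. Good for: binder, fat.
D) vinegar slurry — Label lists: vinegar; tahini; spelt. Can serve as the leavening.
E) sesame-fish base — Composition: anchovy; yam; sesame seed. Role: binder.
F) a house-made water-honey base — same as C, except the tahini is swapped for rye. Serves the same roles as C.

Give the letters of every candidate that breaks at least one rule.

A, B, C, D, E, F

A: has oat flour, so not paleo — reject
B: has anchovy, so not fish-free; has honey, so not honey-free — reject
C: has honey, so not honey-free — no
D: not usable as a binder; has spelt, so not paleo — reject
E: has anchovy, so not fish-free — out
F: has rye, so not paleo; has honey, so not honey-free — no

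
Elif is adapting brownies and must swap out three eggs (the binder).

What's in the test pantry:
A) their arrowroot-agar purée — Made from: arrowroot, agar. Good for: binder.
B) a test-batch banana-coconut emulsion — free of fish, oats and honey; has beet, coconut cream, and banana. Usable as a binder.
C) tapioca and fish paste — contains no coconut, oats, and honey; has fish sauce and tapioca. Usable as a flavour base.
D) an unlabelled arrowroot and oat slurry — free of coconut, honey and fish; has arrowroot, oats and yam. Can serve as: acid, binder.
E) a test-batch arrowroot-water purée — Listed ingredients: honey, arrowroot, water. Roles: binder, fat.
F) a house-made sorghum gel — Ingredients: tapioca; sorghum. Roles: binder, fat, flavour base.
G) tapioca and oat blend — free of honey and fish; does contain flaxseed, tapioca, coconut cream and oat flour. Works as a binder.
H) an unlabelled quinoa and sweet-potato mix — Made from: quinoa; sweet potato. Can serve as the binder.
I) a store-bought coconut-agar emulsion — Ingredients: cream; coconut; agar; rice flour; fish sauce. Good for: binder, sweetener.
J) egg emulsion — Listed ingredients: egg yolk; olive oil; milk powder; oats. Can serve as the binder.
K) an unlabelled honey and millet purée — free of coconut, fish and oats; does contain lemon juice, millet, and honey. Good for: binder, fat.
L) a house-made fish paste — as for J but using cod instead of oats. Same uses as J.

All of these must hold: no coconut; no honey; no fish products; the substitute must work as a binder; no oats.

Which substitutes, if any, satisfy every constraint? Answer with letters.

A: works as a binder, no honey, no coconut — valid
B: has coconut cream, so not coconut-free — out
C: not usable as a binder; has fish sauce, so not fish-free — reject
D: has oats, so not oat-free — out
E: has honey, so not honey-free — out
F: every rule checks out — OK
G: has coconut cream, so not coconut-free; has oat flour, so not oat-free — out
H: nothing on the exclusion list — OK
I: has coconut, so not coconut-free; has fish sauce, so not fish-free — reject
J: has oats, so not oat-free — no
K: has honey, so not honey-free — out
L: has cod, so not fish-free — reject

A, F, H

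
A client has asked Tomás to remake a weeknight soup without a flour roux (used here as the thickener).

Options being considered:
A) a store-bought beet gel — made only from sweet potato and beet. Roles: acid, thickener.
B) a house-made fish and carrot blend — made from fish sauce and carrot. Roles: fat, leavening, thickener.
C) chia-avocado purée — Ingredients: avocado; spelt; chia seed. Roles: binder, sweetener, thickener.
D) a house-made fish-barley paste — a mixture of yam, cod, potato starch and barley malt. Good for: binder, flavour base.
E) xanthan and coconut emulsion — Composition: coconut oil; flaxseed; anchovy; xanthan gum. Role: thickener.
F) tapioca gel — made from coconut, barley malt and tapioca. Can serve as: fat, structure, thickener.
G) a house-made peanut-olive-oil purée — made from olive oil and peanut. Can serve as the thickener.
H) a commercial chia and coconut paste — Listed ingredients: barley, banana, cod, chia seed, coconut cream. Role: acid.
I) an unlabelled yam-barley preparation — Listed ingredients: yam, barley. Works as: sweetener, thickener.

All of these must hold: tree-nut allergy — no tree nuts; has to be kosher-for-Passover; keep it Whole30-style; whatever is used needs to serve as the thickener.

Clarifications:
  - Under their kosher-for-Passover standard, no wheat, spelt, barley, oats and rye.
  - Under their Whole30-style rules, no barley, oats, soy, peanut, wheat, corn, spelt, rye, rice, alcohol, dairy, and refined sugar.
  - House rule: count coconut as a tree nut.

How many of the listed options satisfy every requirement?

A: only beet and sweet potato; none excluded — valid
B: all constraints satisfied — valid
C: has spelt, so not kosher-for-Passover; has spelt, so not Whole30-style — out
D: not usable as a thickener; has barley malt, so not kosher-for-Passover (and 1 more) — reject
E: has coconut oil, so not tree-nut-free — out
F: has barley malt, so not kosher-for-Passover; has barley malt, so not Whole30-style (and 1 more) — no
G: has peanut, so not Whole30-style — out
H: not usable as a thickener; has barley, so not kosher-for-Passover (and 2 more) — out
I: has barley, so not kosher-for-Passover; has barley, so not Whole30-style — reject

2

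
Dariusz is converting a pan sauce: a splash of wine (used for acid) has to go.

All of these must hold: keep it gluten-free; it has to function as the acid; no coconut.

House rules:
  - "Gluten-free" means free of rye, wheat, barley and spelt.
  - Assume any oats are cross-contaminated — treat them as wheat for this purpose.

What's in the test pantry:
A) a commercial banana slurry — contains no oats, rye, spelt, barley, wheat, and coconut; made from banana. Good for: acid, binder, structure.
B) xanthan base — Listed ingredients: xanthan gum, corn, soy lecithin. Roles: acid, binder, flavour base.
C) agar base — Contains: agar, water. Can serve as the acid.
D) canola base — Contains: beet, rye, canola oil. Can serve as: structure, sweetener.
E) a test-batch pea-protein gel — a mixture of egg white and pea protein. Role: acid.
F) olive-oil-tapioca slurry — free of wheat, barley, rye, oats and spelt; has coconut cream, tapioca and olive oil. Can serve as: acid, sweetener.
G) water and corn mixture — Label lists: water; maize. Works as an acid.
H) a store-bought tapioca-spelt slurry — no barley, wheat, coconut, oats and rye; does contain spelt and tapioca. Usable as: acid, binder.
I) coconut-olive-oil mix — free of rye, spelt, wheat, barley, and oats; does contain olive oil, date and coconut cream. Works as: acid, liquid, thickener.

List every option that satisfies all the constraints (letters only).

A, B, C, E, G

A: no coconut, gluten-free — keep
B: only corn, soy lecithin, and xanthan gum; none excluded — keep
C: nothing on the exclusion list — keep
D: not usable as an acid; has rye, so not gluten-free — out
E: nothing on the exclusion list — OK
F: has coconut cream, so not coconut-free — no
G: works as an acid, gluten-free, no coconut — keep
H: has spelt, so not gluten-free — no
I: has coconut cream, so not coconut-free — no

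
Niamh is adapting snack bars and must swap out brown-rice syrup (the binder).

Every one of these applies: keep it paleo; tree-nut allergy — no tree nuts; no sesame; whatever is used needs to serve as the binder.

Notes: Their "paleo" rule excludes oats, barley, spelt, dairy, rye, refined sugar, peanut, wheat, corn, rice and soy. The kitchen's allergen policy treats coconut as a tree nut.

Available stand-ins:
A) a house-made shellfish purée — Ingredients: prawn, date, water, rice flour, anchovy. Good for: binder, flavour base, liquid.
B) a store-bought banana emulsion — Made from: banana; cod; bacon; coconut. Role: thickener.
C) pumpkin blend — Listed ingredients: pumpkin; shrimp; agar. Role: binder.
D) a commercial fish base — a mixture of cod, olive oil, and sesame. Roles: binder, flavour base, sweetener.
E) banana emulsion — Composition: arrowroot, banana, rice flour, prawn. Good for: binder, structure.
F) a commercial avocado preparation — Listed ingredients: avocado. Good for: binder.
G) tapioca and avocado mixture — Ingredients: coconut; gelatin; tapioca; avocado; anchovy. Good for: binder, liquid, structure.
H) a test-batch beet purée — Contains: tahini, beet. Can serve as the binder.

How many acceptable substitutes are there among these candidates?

2

A: has rice flour, so not paleo — reject
B: not usable as a binder; has coconut, so not tree-nut-free — reject
C: tree-nut-free, no sesame — keep
D: has sesame, so not sesame-free — reject
E: has rice flour, so not paleo — out
F: works as a binder, paleo, tree-nut-free — keep
G: has coconut, so not tree-nut-free — reject
H: has tahini, so not sesame-free — reject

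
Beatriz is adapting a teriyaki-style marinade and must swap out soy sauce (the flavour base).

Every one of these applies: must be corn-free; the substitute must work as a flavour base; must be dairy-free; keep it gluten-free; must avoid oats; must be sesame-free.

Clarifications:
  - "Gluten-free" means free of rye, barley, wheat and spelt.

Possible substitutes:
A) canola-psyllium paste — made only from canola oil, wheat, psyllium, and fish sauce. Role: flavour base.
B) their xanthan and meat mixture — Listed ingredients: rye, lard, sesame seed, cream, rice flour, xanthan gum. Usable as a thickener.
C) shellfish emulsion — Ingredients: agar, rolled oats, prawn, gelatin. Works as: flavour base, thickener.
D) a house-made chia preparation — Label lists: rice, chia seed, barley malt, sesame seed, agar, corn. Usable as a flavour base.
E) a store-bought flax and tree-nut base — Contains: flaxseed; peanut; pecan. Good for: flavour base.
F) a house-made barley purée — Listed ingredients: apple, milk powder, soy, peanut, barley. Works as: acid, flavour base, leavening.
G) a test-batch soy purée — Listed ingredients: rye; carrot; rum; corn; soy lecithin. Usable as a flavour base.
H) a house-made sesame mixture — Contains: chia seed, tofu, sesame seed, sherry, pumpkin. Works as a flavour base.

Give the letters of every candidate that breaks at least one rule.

A, B, C, D, F, G, H

A: has wheat, so not gluten-free — out
B: not usable as a flavour base; has rye, so not gluten-free (and 2 more) — reject
C: has rolled oats, so not oat-free — out
D: has barley malt, so not gluten-free; has sesame seed, so not sesame-free (and 1 more) — reject
E: works as a flavour base, no oats, no dairy — OK
F: has barley, so not gluten-free; has milk powder, so not dairy-free — no
G: has rye, so not gluten-free; has corn, so not corn-free — no
H: has sesame seed, so not sesame-free — out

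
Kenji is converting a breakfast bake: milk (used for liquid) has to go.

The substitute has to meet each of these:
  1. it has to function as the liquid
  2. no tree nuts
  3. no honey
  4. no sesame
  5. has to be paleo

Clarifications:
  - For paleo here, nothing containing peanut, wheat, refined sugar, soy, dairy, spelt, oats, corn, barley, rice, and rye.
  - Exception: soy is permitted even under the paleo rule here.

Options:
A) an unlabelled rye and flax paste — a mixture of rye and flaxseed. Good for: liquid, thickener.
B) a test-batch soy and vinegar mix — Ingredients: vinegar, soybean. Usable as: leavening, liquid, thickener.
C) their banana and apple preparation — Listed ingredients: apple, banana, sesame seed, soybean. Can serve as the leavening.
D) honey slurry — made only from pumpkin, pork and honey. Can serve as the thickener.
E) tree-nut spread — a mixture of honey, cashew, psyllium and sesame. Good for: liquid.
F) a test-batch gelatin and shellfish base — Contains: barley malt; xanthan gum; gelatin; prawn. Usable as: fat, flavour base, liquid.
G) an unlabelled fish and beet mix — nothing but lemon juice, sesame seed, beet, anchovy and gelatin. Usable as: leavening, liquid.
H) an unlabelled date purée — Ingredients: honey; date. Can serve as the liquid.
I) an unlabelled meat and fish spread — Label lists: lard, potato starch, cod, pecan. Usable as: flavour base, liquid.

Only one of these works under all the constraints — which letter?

B

A: has rye, so not paleo — reject
B: soy is permitted under the paleo carve-out; nothing else excluded — OK
C: not usable as a liquid; has sesame seed, so not sesame-free — out
D: not usable as a liquid; has honey, so not honey-free — no
E: has sesame, so not sesame-free; has honey, so not honey-free (and 1 more) — out
F: has barley malt, so not paleo — no
G: has sesame seed, so not sesame-free — reject
H: has honey, so not honey-free — out
I: has pecan, so not tree-nut-free — reject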